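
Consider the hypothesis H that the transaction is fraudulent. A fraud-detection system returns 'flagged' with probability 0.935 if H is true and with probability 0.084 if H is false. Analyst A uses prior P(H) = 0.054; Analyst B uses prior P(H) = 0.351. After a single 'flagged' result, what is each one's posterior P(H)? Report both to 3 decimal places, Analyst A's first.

Analyst A: 0.389; Analyst B: 0.858

The likelihood ratio for a 'flagged' result is 0.935/0.084 = 11.131.
Analyst A: prior odds 0.054/0.946 = 0.057082; posterior odds 0.63538; posterior probability 0.389.
Analyst B: prior odds 0.351/0.649 = 0.54083; posterior odds 6.0200; posterior probability 0.858.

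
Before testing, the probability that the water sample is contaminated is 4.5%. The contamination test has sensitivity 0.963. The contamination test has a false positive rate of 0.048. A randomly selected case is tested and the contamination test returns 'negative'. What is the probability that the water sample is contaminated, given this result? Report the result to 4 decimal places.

Write H for 'the water sample is contaminated'. Prior odds H:¬H = 0.045/0.955 = 0.047120. For the 'negative' outcome, the likelihood ratio is 0.037/0.952 = 0.038866.
Posterior odds = 0.047120 × 0.038866 = 0.0018314, so P(H|E) = 0.0018314/(1+0.0018314) = 0.0018.

P(H | E) ≈ 0.0018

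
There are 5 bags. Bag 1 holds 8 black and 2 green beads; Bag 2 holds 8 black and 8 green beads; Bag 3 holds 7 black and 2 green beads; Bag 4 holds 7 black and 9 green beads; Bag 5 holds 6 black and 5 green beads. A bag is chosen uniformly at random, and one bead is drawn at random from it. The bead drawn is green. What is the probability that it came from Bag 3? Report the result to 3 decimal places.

Posterior probability ≈ 0.115

P(green|Bag 1) = 0.2; P(green|Bag 2) = 0.5; P(green|Bag 3) = 0.2222; P(green|Bag 4) = 0.5625; P(green|Bag 5) = 0.4545.
Prior × likelihood for each source: 0.2·0.2=0.04000, 0.2·0.5=0.1000, 0.2·0.2222=0.04444, 0.2·0.5625=0.1125, 0.2·0.4545=0.09091. Summing gives P(green) = 0.38785.
P(Bag 3 | green) = 0.04444 / 0.38785 = 0.115.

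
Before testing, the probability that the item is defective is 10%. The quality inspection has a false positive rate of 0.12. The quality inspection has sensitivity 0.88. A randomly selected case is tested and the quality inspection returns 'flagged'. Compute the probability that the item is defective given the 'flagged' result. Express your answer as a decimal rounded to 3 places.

Write H for 'the item is defective'. Prior odds H:¬H = 0.1/0.9 = 0.11111. For the 'flagged' outcome, the likelihood ratio is 0.88/0.12 = 7.3333.
Posterior odds = 0.11111 × 7.3333 = 0.81481, so P(H|E) = 0.81481/(1+0.81481) = 0.449.

P(H | E) ≈ 0.449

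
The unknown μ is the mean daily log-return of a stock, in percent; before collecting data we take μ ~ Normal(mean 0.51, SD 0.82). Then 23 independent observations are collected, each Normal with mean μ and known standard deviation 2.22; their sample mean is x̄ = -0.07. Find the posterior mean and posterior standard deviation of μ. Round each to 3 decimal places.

Posterior mean ≈ 0.070; posterior SD ≈ 0.403

Prior precision 1/τ₀² = 1/0.82² = 1.48721; data precision n/σ² = 23/2.22² = 4.66683.
Posterior precision = 1.48721 + 4.66683 = 6.15404, giving posterior SD = 1/√6.15404 = 0.403.
Posterior mean = (1.48721·0.51 + 4.66683·-0.07) / 6.15404 = 0.070.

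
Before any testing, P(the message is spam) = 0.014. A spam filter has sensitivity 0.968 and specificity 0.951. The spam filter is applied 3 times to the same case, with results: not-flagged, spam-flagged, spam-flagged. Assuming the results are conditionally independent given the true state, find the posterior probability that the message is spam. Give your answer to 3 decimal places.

Posterior P(H) ≈ 0.157

Let H be the event that the message is spam; start with P(H) = 0.014. P('spam-flagged'|H) = 0.968, P('spam-flagged'|¬H) = 0.049.
Update on result 1 ('not-flagged'): P(H) ← 0.032·0.0140 / (0.032·0.0140 + 0.951·0.9860) = 0.00044800/0.93813 = 0.0005.
Update on result 2 ('spam-flagged'): P(H) ← 0.968·0.0005 / (0.968·0.0005 + 0.049·0.9995) = 0.00046226/0.049439 = 0.0094.
Update on result 3 ('spam-flagged'): P(H) ← 0.968·0.0094 / (0.968·0.0094 + 0.049·0.9906) = 0.0090510/0.057593 = 0.1572.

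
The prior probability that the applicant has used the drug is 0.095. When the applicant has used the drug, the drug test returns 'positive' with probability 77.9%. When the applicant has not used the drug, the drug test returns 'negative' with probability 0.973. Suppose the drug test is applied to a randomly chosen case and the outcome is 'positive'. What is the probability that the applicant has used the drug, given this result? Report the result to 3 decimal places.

Let H be the event that the applicant has used the drug. P(H) = 0.095, so P(¬H) = 0.905. With E the 'positive' result, P(E|H) = 0.779 and P(E|¬H) = 0.027.
P(E) = 0.779·0.095 + 0.027·0.905 = 0.074005 + 0.024435 = 0.098440.
By Bayes' theorem, P(H|E) = 0.074005 / 0.098440 = 0.752.

P(H | E) ≈ 0.752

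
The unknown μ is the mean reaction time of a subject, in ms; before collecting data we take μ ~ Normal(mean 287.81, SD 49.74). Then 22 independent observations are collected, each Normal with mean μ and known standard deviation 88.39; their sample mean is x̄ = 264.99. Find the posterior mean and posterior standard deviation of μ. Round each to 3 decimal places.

Posterior mean ≈ 267.854; posterior SD ≈ 17.622

Prior precision 1/τ₀² = 1/49.74² = 0.00040419; data precision n/σ² = 22/88.39² = 0.00281589.
Posterior precision = 0.00040419 + 0.00281589 = 0.00322009, giving posterior SD = 1/√0.00322009 = 17.622.
Posterior mean = (0.00040419·287.81 + 0.00281589·264.99) / 0.00322009 = 267.854.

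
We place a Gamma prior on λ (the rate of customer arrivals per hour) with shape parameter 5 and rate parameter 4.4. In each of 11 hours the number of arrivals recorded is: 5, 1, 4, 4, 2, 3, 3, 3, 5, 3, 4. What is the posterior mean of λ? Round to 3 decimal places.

The Poisson likelihood adds the total count to the shape and the number of exposure periods to the rate. Here ∑xᵢ = 37 and n = 11, so shape 5→42 and rate 4.4→15.4.
E[λ | data] = 42/15.4 = 2.727.

Posterior mean ≈ 2.727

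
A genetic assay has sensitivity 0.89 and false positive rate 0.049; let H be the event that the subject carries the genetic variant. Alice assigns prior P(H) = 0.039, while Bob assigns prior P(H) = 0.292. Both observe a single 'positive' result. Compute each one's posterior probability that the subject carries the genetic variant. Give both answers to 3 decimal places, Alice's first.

Alice: 0.424; Bob: 0.882

P('+'|H) = 0.89, P('+'|¬H) = 0.049.
Alice: numerator 0.89·0.039 = 0.034710; evidence = 0.034710+0.049·0.961 = 0.081799; posterior = 0.424.
Bob: numerator 0.89·0.292 = 0.25988; evidence = 0.25988+0.049·0.708 = 0.29457; posterior = 0.882.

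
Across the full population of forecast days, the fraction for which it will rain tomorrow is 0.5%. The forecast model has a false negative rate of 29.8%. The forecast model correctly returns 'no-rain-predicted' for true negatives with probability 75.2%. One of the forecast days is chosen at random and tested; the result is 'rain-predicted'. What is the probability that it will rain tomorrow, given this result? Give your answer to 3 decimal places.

Write H for 'it will rain tomorrow'. Prior odds H:¬H = 0.005/0.995 = 0.0050251. For the 'rain-predicted' outcome, the likelihood ratio is 0.702/0.248 = 2.8306.
Posterior odds = 0.0050251 × 2.8306 = 0.014224, so P(H|E) = 0.014224/(1+0.014224) = 0.014.

P(H | E) ≈ 0.014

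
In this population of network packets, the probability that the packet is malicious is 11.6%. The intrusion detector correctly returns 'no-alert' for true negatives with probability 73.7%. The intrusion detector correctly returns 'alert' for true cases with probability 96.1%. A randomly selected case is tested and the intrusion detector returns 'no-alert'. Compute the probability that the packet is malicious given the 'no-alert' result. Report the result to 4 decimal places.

P(H | E) ≈ 0.0069

Let H be the event that the packet is malicious. P(H) = 0.116, so P(¬H) = 0.884. With E the 'no-alert' result, P(E|H) = 0.039 and P(E|¬H) = 0.737.
P(E) = 0.039·0.116 + 0.737·0.884 = 0.0045240 + 0.65151 = 0.65603.
By Bayes' theorem, P(H|E) = 0.0045240 / 0.65603 = 0.0069.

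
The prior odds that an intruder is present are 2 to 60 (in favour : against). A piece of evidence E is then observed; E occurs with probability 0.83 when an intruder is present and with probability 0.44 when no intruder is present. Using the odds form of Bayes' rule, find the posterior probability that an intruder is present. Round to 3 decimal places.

Prior odds = 2/60 = 0.033333.
Likelihood ratio for E = 0.83/0.44 = 1.8864.
Posterior odds = prior odds × LR = 0.062879.
Posterior probability = odds/(1+odds) = 0.062879/1.0629 = 0.059.

Posterior probability ≈ 0.059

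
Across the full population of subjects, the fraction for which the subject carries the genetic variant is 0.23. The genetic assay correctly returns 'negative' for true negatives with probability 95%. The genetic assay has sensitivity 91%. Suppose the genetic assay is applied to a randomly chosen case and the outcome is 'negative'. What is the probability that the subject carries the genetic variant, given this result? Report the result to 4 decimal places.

Write H for 'the subject carries the genetic variant'. Prior odds H:¬H = 0.23/0.77 = 0.29870. For the 'negative' outcome, the likelihood ratio is 0.09/0.95 = 0.094737.
Posterior odds = 0.29870 × 0.094737 = 0.028298, so P(H|E) = 0.028298/(1+0.028298) = 0.0275.

P(H | E) ≈ 0.0275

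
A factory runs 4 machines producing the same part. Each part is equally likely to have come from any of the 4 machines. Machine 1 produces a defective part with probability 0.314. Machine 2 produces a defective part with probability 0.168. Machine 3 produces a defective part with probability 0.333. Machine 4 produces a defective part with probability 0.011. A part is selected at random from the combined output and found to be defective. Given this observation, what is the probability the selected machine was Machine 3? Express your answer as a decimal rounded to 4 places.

Tabulate prior·likelihood by source: [1] prior 0.25, lik 0.314, product 0.07850; [2] prior 0.25, lik 0.168, product 0.04200; [3] prior 0.25, lik 0.333, product 0.08325; [4] prior 0.25, lik 0.011, product 0.002750.
Normalizing constant = 0.20650; the posterior for Machine 3 is its product over the sum, 0.08325/0.20650 = 0.4031.

Posterior probability ≈ 0.4031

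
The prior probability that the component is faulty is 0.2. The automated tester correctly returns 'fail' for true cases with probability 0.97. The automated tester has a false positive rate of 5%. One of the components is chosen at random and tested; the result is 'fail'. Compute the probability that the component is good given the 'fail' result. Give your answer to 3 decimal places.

Write H for 'the component is faulty'. Prior odds H:¬H = 0.2/0.8 = 0.25000. For the 'fail' outcome, the likelihood ratio is 0.97/0.05 = 19.400.
Posterior odds = 0.25000 × 19.400 = 4.8500, so P(H|E) = 4.8500/(1+4.8500) = 0.829. Then P(¬H|E) = 1 − 0.829 = 0.171.

P(¬H | E) ≈ 0.171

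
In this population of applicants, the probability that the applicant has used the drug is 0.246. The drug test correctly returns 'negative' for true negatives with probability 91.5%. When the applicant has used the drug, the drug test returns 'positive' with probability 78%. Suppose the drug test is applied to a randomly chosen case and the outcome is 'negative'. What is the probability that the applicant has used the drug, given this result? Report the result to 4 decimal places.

Let H be the event that the applicant has used the drug. P(H) = 0.246, so P(¬H) = 0.754. With E the 'negative' result, P(E|H) = 0.22 and P(E|¬H) = 0.915.
P(E) = 0.22·0.246 + 0.915·0.754 = 0.054120 + 0.68991 = 0.74403.
By Bayes' theorem, P(H|E) = 0.054120 / 0.74403 = 0.0727.

P(H | E) ≈ 0.0727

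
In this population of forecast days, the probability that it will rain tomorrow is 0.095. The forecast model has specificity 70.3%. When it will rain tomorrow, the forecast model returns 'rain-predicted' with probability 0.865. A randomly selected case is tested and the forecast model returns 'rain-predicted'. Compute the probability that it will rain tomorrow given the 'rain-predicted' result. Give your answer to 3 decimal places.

P(H | E) ≈ 0.234

Let H be the event that it will rain tomorrow. P(H) = 0.095, so P(¬H) = 0.905. With E the 'rain-predicted' result, P(E|H) = 0.865 and P(E|¬H) = 0.297.
P(E) = 0.865·0.095 + 0.297·0.905 = 0.082175 + 0.26878 = 0.35096.
By Bayes' theorem, P(H|E) = 0.082175 / 0.35096 = 0.234.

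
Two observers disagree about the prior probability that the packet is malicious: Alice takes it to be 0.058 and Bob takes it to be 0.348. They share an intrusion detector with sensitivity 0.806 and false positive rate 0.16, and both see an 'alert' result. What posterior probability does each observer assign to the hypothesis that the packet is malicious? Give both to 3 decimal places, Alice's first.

P('+'|H) = 0.806, P('+'|¬H) = 0.16.
Alice: numerator 0.806·0.058 = 0.046748; evidence = 0.046748+0.16·0.942 = 0.19747; posterior = 0.237.
Bob: numerator 0.806·0.348 = 0.28049; evidence = 0.28049+0.16·0.652 = 0.38481; posterior = 0.729.

Alice: 0.237; Bob: 0.729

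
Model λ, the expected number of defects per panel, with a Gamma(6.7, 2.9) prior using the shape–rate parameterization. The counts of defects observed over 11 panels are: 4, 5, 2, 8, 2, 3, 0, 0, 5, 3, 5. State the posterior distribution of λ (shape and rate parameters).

Posterior: Gamma(shape=43.7, rate=13.9)

Total count ∑xᵢ = 37 over n = 11 panels.
Gamma is conjugate to the Poisson likelihood: posterior is Gamma(shape = 6.7+37 = 43.7, rate = 2.9+11 = 13.9).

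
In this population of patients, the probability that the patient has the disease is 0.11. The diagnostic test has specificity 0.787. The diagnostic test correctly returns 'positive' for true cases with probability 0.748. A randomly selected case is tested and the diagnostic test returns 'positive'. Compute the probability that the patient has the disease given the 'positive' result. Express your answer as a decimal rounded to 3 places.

Let H be the event that the patient has the disease. P(H) = 0.11, so P(¬H) = 0.89. With E the 'positive' result, P(E|H) = 0.748 and P(E|¬H) = 0.213.
P(E) = 0.748·0.11 + 0.213·0.89 = 0.082280 + 0.18957 = 0.27185.
By Bayes' theorem, P(H|E) = 0.082280 / 0.27185 = 0.303.

P(H | E) ≈ 0.303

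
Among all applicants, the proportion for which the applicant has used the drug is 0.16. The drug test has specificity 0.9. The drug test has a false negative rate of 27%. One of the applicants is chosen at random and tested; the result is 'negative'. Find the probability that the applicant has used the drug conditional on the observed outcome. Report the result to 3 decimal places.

P(H | E) ≈ 0.054

Write H for 'the applicant has used the drug'. Prior odds H:¬H = 0.16/0.84 = 0.19048. For the 'negative' outcome, the likelihood ratio is 0.27/0.9 = 0.30000.
Posterior odds = 0.19048 × 0.30000 = 0.057143, so P(H|E) = 0.057143/(1+0.057143) = 0.054.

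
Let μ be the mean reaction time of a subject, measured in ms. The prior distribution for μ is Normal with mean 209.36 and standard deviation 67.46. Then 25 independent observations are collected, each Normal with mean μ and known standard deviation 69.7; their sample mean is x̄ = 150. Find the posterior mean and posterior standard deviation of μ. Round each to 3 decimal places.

Prior precision 1/τ₀² = 1/67.46² = 0.00021974; data precision n/σ² = 25/69.7² = 0.00514606.
Posterior precision = 0.00021974 + 0.00514606 = 0.00536579, giving posterior SD = 1/√0.00536579 = 13.652.
Posterior mean = (0.00021974·209.36 + 0.00514606·150) / 0.00536579 = 152.431.

Posterior mean ≈ 152.431; posterior SD ≈ 13.652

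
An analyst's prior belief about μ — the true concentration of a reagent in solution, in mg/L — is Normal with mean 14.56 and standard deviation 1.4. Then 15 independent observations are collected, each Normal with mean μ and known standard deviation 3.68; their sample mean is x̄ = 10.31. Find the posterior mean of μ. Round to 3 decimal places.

Posterior mean ≈ 11.650

With known σ, the Normal prior is conjugate. Weight on the data is w = (n/σ²)/(n/σ² + 1/τ₀²) = 1.10763/(1.10763+0.510204) = 0.68464.
Posterior mean = w·x̄ + (1−w)·μ₀ = 0.68464·10.31 + 0.31536·14.56 = 11.650.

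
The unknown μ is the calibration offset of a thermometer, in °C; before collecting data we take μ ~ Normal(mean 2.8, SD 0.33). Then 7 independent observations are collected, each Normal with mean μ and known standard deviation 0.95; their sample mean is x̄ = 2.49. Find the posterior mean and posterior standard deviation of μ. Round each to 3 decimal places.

With known σ, the Normal prior is conjugate. Weight on the data is w = (n/σ²)/(n/σ² + 1/τ₀²) = 7.75623/(7.75623+9.18274) = 0.45789.
Posterior mean = w·x̄ + (1−w)·μ₀ = 0.45789·2.49 + 0.54211·2.8 = 2.658. Posterior variance = 1/(7.75623+9.18274) = 0.0590355, so SD = 0.243.

Posterior mean ≈ 2.658; posterior SD ≈ 0.243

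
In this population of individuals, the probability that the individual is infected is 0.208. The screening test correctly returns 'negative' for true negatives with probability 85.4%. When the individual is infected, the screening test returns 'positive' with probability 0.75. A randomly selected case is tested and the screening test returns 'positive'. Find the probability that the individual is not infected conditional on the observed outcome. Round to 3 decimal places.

P(¬H | E) ≈ 0.426

Let H be the event that the individual is infected. P(H) = 0.208, so P(¬H) = 0.792. With E the 'positive' result, P(E|H) = 0.75 and P(E|¬H) = 0.146.
P(E) = 0.75·0.208 + 0.146·0.792 = 0.15600 + 0.11563 = 0.27163.
By Bayes' theorem, P(H|E) = 0.15600 / 0.27163 = 0.574. Hence P(¬H|E) = 1 − 0.574 = 0.426.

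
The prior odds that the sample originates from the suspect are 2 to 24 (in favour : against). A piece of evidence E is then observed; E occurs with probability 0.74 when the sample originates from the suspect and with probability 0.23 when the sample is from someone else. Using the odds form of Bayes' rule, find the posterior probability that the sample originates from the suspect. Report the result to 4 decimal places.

Prior odds = 2/24 = 0.083333.
Likelihood ratio for E = 0.74/0.23 = 3.2174.
Posterior odds = prior odds × LR = 0.26812.
Posterior probability = odds/(1+odds) = 0.26812/1.2681 = 0.2114.

Posterior probability ≈ 0.2114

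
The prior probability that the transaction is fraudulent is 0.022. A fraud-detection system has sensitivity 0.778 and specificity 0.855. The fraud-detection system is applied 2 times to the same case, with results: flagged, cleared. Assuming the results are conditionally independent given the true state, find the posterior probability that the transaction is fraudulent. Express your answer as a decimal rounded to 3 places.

Posterior P(H) ≈ 0.030

With H the event that the transaction is fraudulent, the joint likelihood of the observed sequence is P(data|H) = 0.778·0.222 = 0.17272 and P(data|¬H) = 0.145·0.855 = 0.12397.
Bayes: P(H|data) = 0.022·0.17272 / (0.022·0.17272 + 0.978·0.12397) = 0.0037998/0.12505 = 0.0304.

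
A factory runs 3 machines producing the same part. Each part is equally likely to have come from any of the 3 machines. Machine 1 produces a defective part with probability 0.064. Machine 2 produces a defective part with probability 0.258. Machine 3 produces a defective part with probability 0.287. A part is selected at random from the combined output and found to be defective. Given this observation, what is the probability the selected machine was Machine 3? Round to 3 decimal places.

Posterior probability ≈ 0.471

P(defective|M1) = 0.064; P(defective|M2) = 0.258; P(defective|M3) = 0.287.
Prior × likelihood for each source: 0.333333·0.064=0.02133, 0.333333·0.258=0.08600, 0.333333·0.287=0.09567. Summing gives P(defective) = 0.20300.
P(Machine 3 | defective) = 0.09567 / 0.20300 = 0.471.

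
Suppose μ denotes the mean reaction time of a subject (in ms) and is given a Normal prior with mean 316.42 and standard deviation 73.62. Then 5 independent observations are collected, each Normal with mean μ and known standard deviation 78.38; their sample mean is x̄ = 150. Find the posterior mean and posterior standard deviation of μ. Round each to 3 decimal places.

Posterior mean ≈ 180.755; posterior SD ≈ 31.648

Prior precision 1/τ₀² = 1/73.62² = 0.00018451; data precision n/σ² = 5/78.38² = 0.00081388.
Posterior precision = 0.00018451 + 0.00081388 = 0.00099838, giving posterior SD = 1/√0.00099838 = 31.648.
Posterior mean = (0.00018451·316.42 + 0.00081388·150) / 0.00099838 = 180.755.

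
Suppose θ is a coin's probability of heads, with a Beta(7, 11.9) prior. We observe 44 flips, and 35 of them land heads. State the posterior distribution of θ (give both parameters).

Posterior: Beta(42, 20.9)

The binomial likelihood is conjugate to the Beta prior: with 35 successes and 9 failures, the posterior is Beta(7+35, 11.9+9) = Beta(42, 20.9).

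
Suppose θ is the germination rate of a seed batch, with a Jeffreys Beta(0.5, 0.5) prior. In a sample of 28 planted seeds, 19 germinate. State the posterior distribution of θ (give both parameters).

Posterior: Beta(19.5, 9.5)

Observing 19 successes and 9 failures updates Beta(0.5, 0.5) by adding the success and failure counts to the two shape parameters: α = 0.5+19 = 19.5, β = 0.5+9 = 9.5.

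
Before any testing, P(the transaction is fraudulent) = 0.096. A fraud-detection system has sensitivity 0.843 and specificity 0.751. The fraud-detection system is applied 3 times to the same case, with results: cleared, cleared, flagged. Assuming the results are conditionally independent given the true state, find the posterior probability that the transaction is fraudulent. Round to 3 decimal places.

With H the event that the transaction is fraudulent, the joint likelihood of the observed sequence is P(data|H) = 0.157·0.157·0.843 = 0.020779 and P(data|¬H) = 0.751·0.751·0.249 = 0.14044.
Bayes: P(H|data) = 0.096·0.020779 / (0.096·0.020779 + 0.904·0.14044) = 0.0019948/0.12895 = 0.0155.

Posterior P(H) ≈ 0.015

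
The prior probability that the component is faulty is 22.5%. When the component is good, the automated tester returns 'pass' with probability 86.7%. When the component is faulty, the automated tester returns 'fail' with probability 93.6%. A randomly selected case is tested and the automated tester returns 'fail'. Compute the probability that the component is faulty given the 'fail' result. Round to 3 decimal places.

Write H for 'the component is faulty'. Prior odds H:¬H = 0.225/0.775 = 0.29032. For the 'fail' outcome, the likelihood ratio is 0.936/0.133 = 7.0376.
Posterior odds = 0.29032 × 7.0376 = 2.0432, so P(H|E) = 2.0432/(1+2.0432) = 0.671.

P(H | E) ≈ 0.671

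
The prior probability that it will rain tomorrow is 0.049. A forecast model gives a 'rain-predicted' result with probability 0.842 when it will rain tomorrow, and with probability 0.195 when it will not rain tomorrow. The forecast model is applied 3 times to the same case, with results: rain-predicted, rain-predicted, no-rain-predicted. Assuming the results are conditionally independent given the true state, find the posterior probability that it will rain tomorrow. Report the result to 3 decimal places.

Posterior P(H) ≈ 0.159

With H the event that it will rain tomorrow, the joint likelihood of the observed sequence is P(data|H) = 0.842·0.842·0.158 = 0.11202 and P(data|¬H) = 0.195·0.195·0.805 = 0.030610.
Bayes: P(H|data) = 0.049·0.11202 / (0.049·0.11202 + 0.951·0.030610) = 0.0054888/0.034599 = 0.1586.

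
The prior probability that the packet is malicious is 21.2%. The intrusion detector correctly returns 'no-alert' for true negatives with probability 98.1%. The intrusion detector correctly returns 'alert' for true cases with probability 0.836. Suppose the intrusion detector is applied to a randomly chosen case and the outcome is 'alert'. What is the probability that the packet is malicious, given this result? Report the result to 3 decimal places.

P(H | E) ≈ 0.922

Let H be the event that the packet is malicious. P(H) = 0.212, so P(¬H) = 0.788. With E the 'alert' result, P(E|H) = 0.836 and P(E|¬H) = 0.019.
P(E) = 0.836·0.212 + 0.019·0.788 = 0.17723 + 0.014972 = 0.19220.
By Bayes' theorem, P(H|E) = 0.17723 / 0.19220 = 0.922.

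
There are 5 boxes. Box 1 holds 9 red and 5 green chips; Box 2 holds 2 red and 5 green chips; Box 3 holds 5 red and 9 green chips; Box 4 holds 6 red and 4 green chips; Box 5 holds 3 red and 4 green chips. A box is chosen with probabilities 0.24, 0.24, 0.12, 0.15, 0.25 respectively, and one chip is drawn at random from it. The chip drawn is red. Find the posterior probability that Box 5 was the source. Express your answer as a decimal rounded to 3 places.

P(red|Box 1) = 0.6429; P(red|Box 2) = 0.2857; P(red|Box 3) = 0.3571; P(red|Box 4) = 0.6; P(red|Box 5) = 0.4286.
Prior × likelihood for each source: 0.24·0.6429=0.1543, 0.24·0.2857=0.06857, 0.12·0.3571=0.04286, 0.15·0.6=0.09000, 0.25·0.4286=0.1071. Summing gives P(red) = 0.46286.
P(Box 5 | red) = 0.1071 / 0.46286 = 0.231.

Posterior probability ≈ 0.231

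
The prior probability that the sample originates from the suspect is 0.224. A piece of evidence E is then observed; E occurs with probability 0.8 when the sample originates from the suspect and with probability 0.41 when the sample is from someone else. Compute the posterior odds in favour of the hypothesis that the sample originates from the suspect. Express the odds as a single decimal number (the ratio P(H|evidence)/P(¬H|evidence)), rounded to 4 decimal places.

Posterior odds ≈ 0.5632

Prior odds = 0.224/(1−0.224) = 0.28866. In log-odds, ln(0.28866) = -1.2425.
Add log likelihood ratio: ln(1.9512) = 0.66845.
Posterior log-odds = -0.57405, so posterior odds = exp(-0.57405) = 0.56324.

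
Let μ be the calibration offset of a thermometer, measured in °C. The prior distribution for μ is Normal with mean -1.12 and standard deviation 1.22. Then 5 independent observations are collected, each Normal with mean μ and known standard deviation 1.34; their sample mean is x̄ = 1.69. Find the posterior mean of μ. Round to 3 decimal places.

Posterior mean ≈ 1.144

With known σ, the Normal prior is conjugate. Weight on the data is w = (n/σ²)/(n/σ² + 1/τ₀²) = 2.78458/(2.78458+0.671862) = 0.80562.
Posterior mean = w·x̄ + (1−w)·μ₀ = 0.80562·1.69 + 0.19438·-1.12 = 1.144.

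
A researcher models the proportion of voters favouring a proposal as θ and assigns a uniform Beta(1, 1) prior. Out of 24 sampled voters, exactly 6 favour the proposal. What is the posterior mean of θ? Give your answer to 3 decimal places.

The binomial likelihood is conjugate to the Beta prior: with 6 successes and 18 failures, the posterior is Beta(1+6, 1+18) = Beta(7, 19).
E[θ | data] = 7/(7+19) = 0.269.

Posterior mean ≈ 0.269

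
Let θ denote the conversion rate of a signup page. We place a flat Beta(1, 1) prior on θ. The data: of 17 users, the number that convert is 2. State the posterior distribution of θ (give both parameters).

The binomial likelihood is conjugate to the Beta prior: with 2 successes and 15 failures, the posterior is Beta(1+2, 1+15) = Beta(3, 16).

Posterior: Beta(3, 16)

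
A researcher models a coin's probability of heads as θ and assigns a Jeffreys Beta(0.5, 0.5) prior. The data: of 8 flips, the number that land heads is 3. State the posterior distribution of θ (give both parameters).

Observing 3 successes and 5 failures updates Beta(0.5, 0.5) by adding the success and failure counts to the two shape parameters: α = 0.5+3 = 3.5, β = 0.5+5 = 5.5.

Posterior: Beta(3.5, 5.5)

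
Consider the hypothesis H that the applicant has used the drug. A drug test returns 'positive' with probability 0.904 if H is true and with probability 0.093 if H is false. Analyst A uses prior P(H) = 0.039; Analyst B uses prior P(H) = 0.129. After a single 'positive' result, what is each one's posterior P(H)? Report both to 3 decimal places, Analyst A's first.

Analyst A: 0.283; Analyst B: 0.590

P('+'|H) = 0.904, P('+'|¬H) = 0.093.
Analyst A: numerator 0.904·0.039 = 0.035256; evidence = 0.035256+0.093·0.961 = 0.12463; posterior = 0.283.
Analyst B: numerator 0.904·0.129 = 0.11662; evidence = 0.11662+0.093·0.871 = 0.19762; posterior = 0.590.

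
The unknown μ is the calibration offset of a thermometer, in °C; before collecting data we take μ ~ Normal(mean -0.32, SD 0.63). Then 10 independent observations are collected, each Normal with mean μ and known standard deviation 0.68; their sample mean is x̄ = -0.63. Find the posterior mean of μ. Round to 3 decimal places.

Posterior mean ≈ -0.598

Prior precision 1/τ₀² = 1/0.63² = 2.51953; data precision n/σ² = 10/0.68² = 21.6263.
Posterior precision = 2.51953 + 21.6263 = 24.1458.
Posterior mean = (2.51953·-0.32 + 21.6263·-0.63) / 24.1458 = -0.598.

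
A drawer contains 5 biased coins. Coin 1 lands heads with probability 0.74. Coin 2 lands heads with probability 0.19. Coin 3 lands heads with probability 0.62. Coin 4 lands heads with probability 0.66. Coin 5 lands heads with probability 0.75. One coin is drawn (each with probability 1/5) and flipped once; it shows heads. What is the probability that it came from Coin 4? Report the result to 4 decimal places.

P(heads|C1) = 0.74; P(heads|C2) = 0.19; P(heads|C3) = 0.62; P(heads|C4) = 0.66; P(heads|C5) = 0.75.
Prior × likelihood for each source: 0.2·0.74=0.1480, 0.2·0.19=0.03800, 0.2·0.62=0.1240, 0.2·0.66=0.1320, 0.2·0.75=0.1500. Summing gives P(heads) = 0.59200.
P(Coin 4 | heads) = 0.1320 / 0.59200 = 0.2230.

Posterior probability ≈ 0.2230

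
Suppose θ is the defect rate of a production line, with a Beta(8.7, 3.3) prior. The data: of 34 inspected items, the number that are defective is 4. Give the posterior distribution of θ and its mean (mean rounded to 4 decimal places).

Observing 4 successes and 30 failures updates Beta(8.7, 3.3) by adding the success and failure counts to the two shape parameters: α = 8.7+4 = 12.7, β = 3.3+30 = 33.3.
Posterior mean = α/(α+β) = 12.7/46 = 0.2761.

Posterior: Beta(12.7, 33.3); mean ≈ 0.2761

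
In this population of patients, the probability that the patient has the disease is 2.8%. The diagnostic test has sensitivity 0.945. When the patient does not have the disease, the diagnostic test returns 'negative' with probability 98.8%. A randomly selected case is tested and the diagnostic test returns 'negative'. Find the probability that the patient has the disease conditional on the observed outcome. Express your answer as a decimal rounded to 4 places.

Write H for 'the patient has the disease'. Prior odds H:¬H = 0.028/0.972 = 0.028807. For the 'negative' outcome, the likelihood ratio is 0.055/0.988 = 0.055668.
Posterior odds = 0.028807 × 0.055668 = 0.0016036, so P(H|E) = 0.0016036/(1+0.0016036) = 0.0016.

P(H | E) ≈ 0.0016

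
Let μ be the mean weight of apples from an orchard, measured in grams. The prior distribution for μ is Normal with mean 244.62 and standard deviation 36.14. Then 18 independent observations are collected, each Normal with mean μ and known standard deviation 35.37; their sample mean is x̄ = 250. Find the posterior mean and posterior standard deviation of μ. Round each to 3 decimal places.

Posterior mean ≈ 249.728; posterior SD ≈ 8.123

With known σ, the Normal prior is conjugate. Weight on the data is w = (n/σ²)/(n/σ² + 1/τ₀²) = 0.0143881/(0.0143881+0.00076564) = 0.94948.
Posterior mean = w·x̄ + (1−w)·μ₀ = 0.94948·250 + 0.050525·244.62 = 249.728. Posterior variance = 1/(0.0143881+0.00076564) = 65.9905, so SD = 8.123.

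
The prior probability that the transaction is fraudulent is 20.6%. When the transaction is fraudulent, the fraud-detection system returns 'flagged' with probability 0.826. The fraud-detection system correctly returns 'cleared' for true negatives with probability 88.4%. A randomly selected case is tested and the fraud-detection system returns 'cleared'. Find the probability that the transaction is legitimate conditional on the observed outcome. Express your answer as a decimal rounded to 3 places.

P(¬H | E) ≈ 0.951

Write H for 'the transaction is fraudulent'. Prior odds H:¬H = 0.206/0.794 = 0.25945. For the 'cleared' outcome, the likelihood ratio is 0.174/0.884 = 0.19683.
Posterior odds = 0.25945 × 0.19683 = 0.051067, so P(H|E) = 0.051067/(1+0.051067) = 0.049. Then P(¬H|E) = 1 − 0.049 = 0.951.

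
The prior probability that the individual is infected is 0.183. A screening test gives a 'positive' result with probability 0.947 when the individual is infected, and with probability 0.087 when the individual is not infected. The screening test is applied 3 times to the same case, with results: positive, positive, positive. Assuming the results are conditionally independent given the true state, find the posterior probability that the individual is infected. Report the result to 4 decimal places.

With H the event that the individual is infected, the joint likelihood of the observed sequence is P(data|H) = 0.947·0.947·0.947 = 0.84928 and P(data|¬H) = 0.087·0.087·0.087 = 0.00065850.
Bayes: P(H|data) = 0.183·0.84928 / (0.183·0.84928 + 0.817·0.00065850) = 0.15542/0.15596 = 0.9966.

Posterior P(H) ≈ 0.9966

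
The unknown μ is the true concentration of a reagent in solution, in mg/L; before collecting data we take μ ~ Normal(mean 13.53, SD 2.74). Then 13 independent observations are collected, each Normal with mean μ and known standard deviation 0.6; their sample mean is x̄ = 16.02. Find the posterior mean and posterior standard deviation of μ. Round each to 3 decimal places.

Prior precision 1/τ₀² = 1/2.74² = 0.133198; data precision n/σ² = 13/0.6² = 36.1111.
Posterior precision = 0.133198 + 36.1111 = 36.2443, giving posterior SD = 1/√36.2443 = 0.166.
Posterior mean = (0.133198·13.53 + 36.1111·16.02) / 36.2443 = 16.011.

Posterior mean ≈ 16.011; posterior SD ≈ 0.166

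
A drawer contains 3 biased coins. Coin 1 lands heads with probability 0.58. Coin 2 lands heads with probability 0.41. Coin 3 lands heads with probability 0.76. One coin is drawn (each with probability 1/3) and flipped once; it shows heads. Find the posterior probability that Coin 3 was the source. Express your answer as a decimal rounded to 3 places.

P(heads|C1) = 0.58; P(heads|C2) = 0.41; P(heads|C3) = 0.76.
Prior × likelihood for each source: 0.333333·0.58=0.1933, 0.333333·0.41=0.1367, 0.333333·0.76=0.2533. Summing gives P(heads) = 0.58333.
P(Coin 3 | heads) = 0.2533 / 0.58333 = 0.434.

Posterior probability ≈ 0.434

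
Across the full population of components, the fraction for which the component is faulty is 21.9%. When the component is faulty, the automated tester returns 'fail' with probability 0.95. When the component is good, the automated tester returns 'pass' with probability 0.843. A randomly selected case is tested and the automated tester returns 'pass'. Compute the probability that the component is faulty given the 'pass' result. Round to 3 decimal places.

Let H be the event that the component is faulty. P(H) = 0.219, so P(¬H) = 0.781. With E the 'pass' result, P(E|H) = 0.05 and P(E|¬H) = 0.843.
P(E) = 0.05·0.219 + 0.843·0.781 = 0.010950 + 0.65838 = 0.66933.
By Bayes' theorem, P(H|E) = 0.010950 / 0.66933 = 0.016.

P(H | E) ≈ 0.016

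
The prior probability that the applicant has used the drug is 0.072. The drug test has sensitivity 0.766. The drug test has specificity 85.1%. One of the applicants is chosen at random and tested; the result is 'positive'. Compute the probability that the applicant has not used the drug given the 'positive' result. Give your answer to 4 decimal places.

Write H for 'the applicant has used the drug'. Prior odds H:¬H = 0.072/0.928 = 0.077586. For the 'positive' outcome, the likelihood ratio is 0.766/0.149 = 5.1409.
Posterior odds = 0.077586 × 5.1409 = 0.39887, so P(H|E) = 0.39887/(1+0.39887) = 0.2851. Then P(¬H|E) = 1 − 0.2851 = 0.7149.

P(¬H | E) ≈ 0.7149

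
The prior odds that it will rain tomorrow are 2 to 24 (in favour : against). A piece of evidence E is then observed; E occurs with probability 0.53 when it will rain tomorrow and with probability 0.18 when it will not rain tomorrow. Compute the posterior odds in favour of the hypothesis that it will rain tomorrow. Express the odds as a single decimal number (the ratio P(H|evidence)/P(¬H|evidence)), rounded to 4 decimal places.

Prior odds = 2/24 = 0.083333.
Likelihood ratio for E = 0.53/0.18 = 2.9444.
Posterior odds = prior odds × LR = 0.24537.

Posterior odds ≈ 0.2454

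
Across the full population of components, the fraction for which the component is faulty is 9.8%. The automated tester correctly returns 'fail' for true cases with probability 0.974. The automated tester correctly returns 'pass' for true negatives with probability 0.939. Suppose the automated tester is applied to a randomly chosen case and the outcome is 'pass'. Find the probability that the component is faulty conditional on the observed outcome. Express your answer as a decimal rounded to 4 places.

P(H | E) ≈ 0.0030

Let H be the event that the component is faulty. P(H) = 0.098, so P(¬H) = 0.902. With E the 'pass' result, P(E|H) = 0.026 and P(E|¬H) = 0.939.
P(E) = 0.026·0.098 + 0.939·0.902 = 0.0025480 + 0.84698 = 0.84953.
By Bayes' theorem, P(H|E) = 0.0025480 / 0.84953 = 0.0030.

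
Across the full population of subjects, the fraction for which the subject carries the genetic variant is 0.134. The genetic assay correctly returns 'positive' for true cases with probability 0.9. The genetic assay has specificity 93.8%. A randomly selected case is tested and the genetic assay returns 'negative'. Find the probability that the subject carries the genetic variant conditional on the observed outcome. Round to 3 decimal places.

P(H | E) ≈ 0.016

Let H be the event that the subject carries the genetic variant. P(H) = 0.134, so P(¬H) = 0.866. With E the 'negative' result, P(E|H) = 0.1 and P(E|¬H) = 0.938.
P(E) = 0.1·0.134 + 0.938·0.866 = 0.013400 + 0.81231 = 0.82571.
By Bayes' theorem, P(H|E) = 0.013400 / 0.82571 = 0.016.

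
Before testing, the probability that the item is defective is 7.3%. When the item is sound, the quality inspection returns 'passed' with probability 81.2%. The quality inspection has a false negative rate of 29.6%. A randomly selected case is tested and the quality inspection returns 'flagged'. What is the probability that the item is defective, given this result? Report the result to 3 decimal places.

Write H for 'the item is defective'. Prior odds H:¬H = 0.073/0.927 = 0.078749. For the 'flagged' outcome, the likelihood ratio is 0.704/0.188 = 3.7447.
Posterior odds = 0.078749 × 3.7447 = 0.29489, so P(H|E) = 0.29489/(1+0.29489) = 0.228.

P(H | E) ≈ 0.228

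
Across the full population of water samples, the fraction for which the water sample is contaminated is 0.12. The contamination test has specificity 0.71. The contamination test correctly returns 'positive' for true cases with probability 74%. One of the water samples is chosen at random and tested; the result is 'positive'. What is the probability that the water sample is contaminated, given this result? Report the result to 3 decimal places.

Let H be the event that the water sample is contaminated. P(H) = 0.12, so P(¬H) = 0.88. With E the 'positive' result, P(E|H) = 0.74 and P(E|¬H) = 0.29.
P(E) = 0.74·0.12 + 0.29·0.88 = 0.088800 + 0.25520 = 0.34400.
By Bayes' theorem, P(H|E) = 0.088800 / 0.34400 = 0.258.

P(H | E) ≈ 0.258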